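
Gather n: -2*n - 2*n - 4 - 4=-4*n - 8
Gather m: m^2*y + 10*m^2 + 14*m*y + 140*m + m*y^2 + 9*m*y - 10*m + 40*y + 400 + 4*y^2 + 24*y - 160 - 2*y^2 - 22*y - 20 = m^2*(y + 10) + m*(y^2 + 23*y + 130) + 2*y^2 + 42*y + 220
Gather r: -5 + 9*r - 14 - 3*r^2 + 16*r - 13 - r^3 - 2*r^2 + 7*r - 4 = -r^3 - 5*r^2 + 32*r - 36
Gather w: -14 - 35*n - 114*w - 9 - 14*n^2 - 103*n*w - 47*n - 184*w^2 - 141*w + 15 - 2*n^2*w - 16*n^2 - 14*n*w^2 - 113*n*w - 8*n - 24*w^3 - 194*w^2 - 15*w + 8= -30*n^2 - 90*n - 24*w^3 + w^2*(-14*n - 378) + w*(-2*n^2 - 216*n - 270)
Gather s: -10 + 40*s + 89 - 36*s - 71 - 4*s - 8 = 0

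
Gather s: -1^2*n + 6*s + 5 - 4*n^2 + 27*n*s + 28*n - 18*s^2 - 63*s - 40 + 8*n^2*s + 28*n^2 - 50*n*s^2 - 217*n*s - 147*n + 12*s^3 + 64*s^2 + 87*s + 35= 24*n^2 - 120*n + 12*s^3 + s^2*(46 - 50*n) + s*(8*n^2 - 190*n + 30)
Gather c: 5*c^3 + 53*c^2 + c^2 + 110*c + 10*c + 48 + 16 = 5*c^3 + 54*c^2 + 120*c + 64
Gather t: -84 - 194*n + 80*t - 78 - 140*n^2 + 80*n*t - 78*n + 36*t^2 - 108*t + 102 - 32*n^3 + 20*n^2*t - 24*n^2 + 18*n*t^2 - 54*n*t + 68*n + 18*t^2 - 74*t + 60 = -32*n^3 - 164*n^2 - 204*n + t^2*(18*n + 54) + t*(20*n^2 + 26*n - 102)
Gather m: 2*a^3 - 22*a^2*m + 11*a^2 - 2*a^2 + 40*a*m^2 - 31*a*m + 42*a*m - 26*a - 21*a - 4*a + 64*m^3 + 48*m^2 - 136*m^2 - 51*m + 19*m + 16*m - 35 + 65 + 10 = 2*a^3 + 9*a^2 - 51*a + 64*m^3 + m^2*(40*a - 88) + m*(-22*a^2 + 11*a - 16) + 40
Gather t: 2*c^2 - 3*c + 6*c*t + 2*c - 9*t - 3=2*c^2 - c + t*(6*c - 9) - 3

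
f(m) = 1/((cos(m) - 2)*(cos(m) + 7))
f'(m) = sin(m)/((cos(m) - 2)*(cos(m) + 7)^2) + sin(m)/((cos(m) - 2)^2*(cos(m) + 7))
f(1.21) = -0.08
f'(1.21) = 0.04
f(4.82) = -0.07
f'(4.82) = -0.03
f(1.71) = -0.07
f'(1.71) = 0.02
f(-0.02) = -0.12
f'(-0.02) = -0.00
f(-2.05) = -0.06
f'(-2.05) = -0.01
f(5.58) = -0.10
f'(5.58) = -0.05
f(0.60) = -0.11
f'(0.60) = 0.04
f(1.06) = -0.09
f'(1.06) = 0.04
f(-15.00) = -0.06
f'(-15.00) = -0.00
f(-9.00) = -0.06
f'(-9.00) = 0.00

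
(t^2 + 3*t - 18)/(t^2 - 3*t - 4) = (-t^2 - 3*t + 18)/(-t^2 + 3*t + 4)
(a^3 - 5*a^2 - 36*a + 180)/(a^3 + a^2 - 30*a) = (a - 6)/a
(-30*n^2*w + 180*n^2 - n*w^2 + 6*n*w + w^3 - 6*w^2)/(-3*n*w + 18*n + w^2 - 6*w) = (-30*n^2 - n*w + w^2)/(-3*n + w)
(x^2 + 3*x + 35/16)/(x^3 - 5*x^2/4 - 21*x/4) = (x + 5/4)/(x*(x - 3))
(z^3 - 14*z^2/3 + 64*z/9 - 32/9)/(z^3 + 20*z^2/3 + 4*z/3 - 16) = (3*z^2 - 10*z + 8)/(3*(z^2 + 8*z + 12))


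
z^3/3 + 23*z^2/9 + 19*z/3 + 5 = (z/3 + 1)*(z + 5/3)*(z + 3)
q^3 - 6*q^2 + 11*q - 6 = (q - 3)*(q - 2)*(q - 1)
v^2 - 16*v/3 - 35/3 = (v - 7)*(v + 5/3)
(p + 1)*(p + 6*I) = p^2 + p + 6*I*p + 6*I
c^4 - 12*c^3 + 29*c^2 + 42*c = c*(c - 7)*(c - 6)*(c + 1)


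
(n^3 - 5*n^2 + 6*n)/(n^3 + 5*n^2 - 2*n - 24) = n*(n - 3)/(n^2 + 7*n + 12)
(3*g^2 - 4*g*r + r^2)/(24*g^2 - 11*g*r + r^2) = (-g + r)/(-8*g + r)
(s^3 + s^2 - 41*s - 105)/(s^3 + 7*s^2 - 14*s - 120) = (s^2 - 4*s - 21)/(s^2 + 2*s - 24)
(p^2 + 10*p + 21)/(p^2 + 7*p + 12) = (p + 7)/(p + 4)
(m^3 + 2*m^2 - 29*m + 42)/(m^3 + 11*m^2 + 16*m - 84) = (m - 3)/(m + 6)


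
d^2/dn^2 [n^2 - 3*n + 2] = 2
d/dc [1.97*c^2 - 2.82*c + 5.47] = 3.94*c - 2.82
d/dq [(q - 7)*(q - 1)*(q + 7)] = 3*q^2 - 2*q - 49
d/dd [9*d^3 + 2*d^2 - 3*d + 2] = 27*d^2 + 4*d - 3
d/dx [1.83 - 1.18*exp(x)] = -1.18*exp(x)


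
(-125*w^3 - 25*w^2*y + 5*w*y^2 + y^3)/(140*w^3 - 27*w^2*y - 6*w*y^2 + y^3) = (-25*w^2 + y^2)/(28*w^2 - 11*w*y + y^2)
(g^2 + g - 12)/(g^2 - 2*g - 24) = (g - 3)/(g - 6)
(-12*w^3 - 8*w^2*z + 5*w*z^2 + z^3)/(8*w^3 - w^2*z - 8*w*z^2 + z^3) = (-12*w^2 + 4*w*z + z^2)/(8*w^2 - 9*w*z + z^2)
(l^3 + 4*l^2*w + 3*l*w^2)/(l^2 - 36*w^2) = l*(l^2 + 4*l*w + 3*w^2)/(l^2 - 36*w^2)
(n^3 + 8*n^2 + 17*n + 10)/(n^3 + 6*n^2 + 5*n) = (n + 2)/n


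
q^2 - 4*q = q*(q - 4)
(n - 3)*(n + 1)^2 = n^3 - n^2 - 5*n - 3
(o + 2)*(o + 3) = o^2 + 5*o + 6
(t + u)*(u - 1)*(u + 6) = t*u^2 + 5*t*u - 6*t + u^3 + 5*u^2 - 6*u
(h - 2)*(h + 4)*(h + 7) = h^3 + 9*h^2 + 6*h - 56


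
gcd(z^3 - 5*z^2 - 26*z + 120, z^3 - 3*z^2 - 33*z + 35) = z + 5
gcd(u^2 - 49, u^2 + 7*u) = u + 7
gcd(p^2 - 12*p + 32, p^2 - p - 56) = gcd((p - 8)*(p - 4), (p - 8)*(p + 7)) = p - 8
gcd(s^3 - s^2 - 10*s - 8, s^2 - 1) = s + 1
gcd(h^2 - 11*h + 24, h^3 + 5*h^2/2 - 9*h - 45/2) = h - 3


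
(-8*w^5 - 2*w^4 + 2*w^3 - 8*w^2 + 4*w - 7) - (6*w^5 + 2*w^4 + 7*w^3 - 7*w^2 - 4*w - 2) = -14*w^5 - 4*w^4 - 5*w^3 - w^2 + 8*w - 5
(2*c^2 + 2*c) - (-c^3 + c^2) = c^3 + c^2 + 2*c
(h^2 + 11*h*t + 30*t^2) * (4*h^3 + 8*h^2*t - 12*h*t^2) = 4*h^5 + 52*h^4*t + 196*h^3*t^2 + 108*h^2*t^3 - 360*h*t^4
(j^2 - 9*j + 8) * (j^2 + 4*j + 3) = j^4 - 5*j^3 - 25*j^2 + 5*j + 24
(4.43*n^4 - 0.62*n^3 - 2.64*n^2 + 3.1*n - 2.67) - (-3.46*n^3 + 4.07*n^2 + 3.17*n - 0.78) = 4.43*n^4 + 2.84*n^3 - 6.71*n^2 - 0.0699999999999998*n - 1.89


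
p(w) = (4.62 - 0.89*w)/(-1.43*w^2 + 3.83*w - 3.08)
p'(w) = (4.62 - 0.89*w)*(2.86*w - 3.83)/(-1.43*w^2 + 3.83*w - 3.08)^2 - 0.89/(-1.43*w^2 + 3.83*w - 3.08) = (-1.2727*w^2 + 13.2132*w - 14.9534)/(2.0449*w^4 - 10.9538*w^3 + 23.4777*w^2 - 23.5928*w + 9.4864)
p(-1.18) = -0.59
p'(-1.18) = -0.35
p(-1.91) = -0.40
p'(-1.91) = -0.18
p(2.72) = -0.68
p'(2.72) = 1.10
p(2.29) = -1.43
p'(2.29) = 2.64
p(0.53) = -2.86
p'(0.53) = -3.94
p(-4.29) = -0.18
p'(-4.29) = -0.05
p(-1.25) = -0.57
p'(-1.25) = -0.33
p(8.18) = 0.04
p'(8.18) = 0.00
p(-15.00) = -0.05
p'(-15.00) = -0.00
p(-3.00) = -0.27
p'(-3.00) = -0.09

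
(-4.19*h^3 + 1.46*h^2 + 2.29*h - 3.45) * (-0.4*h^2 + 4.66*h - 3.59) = 1.676*h^5 - 20.1094*h^4 + 20.9297*h^3 + 6.81*h^2 - 24.2981*h + 12.3855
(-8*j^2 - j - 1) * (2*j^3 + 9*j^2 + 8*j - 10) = -16*j^5 - 74*j^4 - 75*j^3 + 63*j^2 + 2*j + 10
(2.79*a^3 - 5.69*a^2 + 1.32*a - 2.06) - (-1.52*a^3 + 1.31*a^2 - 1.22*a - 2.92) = 4.31*a^3 - 7.0*a^2 + 2.54*a + 0.86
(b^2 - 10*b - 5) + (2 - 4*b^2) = -3*b^2 - 10*b - 3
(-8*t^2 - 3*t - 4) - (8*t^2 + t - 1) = -16*t^2 - 4*t - 3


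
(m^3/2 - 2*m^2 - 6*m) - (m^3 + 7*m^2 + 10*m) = -m^3/2 - 9*m^2 - 16*m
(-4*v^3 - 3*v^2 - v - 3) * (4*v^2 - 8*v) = -16*v^5 + 20*v^4 + 20*v^3 - 4*v^2 + 24*v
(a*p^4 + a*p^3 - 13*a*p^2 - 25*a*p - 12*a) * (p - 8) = a*p^5 - 7*a*p^4 - 21*a*p^3 + 79*a*p^2 + 188*a*p + 96*a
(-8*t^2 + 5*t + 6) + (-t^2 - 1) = -9*t^2 + 5*t + 5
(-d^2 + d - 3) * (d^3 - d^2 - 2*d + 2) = -d^5 + 2*d^4 - 2*d^3 - d^2 + 8*d - 6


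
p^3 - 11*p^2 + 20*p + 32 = (p - 8)*(p - 4)*(p + 1)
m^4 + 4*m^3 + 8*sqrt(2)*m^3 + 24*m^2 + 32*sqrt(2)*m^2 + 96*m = m*(m + 4)*(m + 2*sqrt(2))*(m + 6*sqrt(2))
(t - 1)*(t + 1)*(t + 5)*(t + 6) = t^4 + 11*t^3 + 29*t^2 - 11*t - 30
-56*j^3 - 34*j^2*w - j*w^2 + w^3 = (-7*j + w)*(2*j + w)*(4*j + w)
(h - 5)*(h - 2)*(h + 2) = h^3 - 5*h^2 - 4*h + 20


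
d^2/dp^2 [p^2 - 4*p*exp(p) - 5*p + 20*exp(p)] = -4*p*exp(p) + 12*exp(p) + 2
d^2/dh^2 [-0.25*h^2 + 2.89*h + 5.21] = -0.500000000000000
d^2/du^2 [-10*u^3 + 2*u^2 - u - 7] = 4 - 60*u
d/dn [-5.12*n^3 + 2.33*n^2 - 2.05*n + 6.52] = -15.36*n^2 + 4.66*n - 2.05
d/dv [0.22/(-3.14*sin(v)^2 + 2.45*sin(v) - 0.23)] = (1.3816*sin(v) - 0.539)*cos(v)/(3.14*sin(v)^2 - 2.45*sin(v) + 0.23)^2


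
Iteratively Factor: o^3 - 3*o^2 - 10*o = (o + 2)*(o^2 - 5*o) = o*(o + 2)*(o - 5)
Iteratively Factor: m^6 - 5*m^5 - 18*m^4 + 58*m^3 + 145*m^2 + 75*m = (m - 5)*(m^5 - 18*m^3 - 32*m^2 - 15*m) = (m - 5)^2*(m^4 + 5*m^3 + 7*m^2 + 3*m) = (m - 5)^2*(m + 1)*(m^3 + 4*m^2 + 3*m) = (m - 5)^2*(m + 1)^2*(m^2 + 3*m) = (m - 5)^2*(m + 1)^2*(m + 3)*(m)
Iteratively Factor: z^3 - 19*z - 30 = (z - 5)*(z^2 + 5*z + 6) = (z - 5)*(z + 2)*(z + 3)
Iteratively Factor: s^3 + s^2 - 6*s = (s + 3)*(s^2 - 2*s) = (s - 2)*(s + 3)*(s)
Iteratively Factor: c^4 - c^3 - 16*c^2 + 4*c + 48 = (c + 3)*(c^3 - 4*c^2 - 4*c + 16) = (c - 4)*(c + 3)*(c^2 - 4) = (c - 4)*(c - 2)*(c + 3)*(c + 2)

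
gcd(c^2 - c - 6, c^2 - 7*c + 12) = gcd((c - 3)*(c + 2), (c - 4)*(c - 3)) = c - 3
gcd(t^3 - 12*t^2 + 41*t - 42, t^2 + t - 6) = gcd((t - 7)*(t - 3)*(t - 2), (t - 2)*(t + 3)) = t - 2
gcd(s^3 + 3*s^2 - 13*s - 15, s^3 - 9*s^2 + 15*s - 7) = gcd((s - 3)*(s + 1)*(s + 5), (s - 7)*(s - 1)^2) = 1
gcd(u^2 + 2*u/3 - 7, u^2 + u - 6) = u + 3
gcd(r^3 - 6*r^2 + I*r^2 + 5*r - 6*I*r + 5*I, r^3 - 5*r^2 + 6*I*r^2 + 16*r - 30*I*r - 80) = r - 5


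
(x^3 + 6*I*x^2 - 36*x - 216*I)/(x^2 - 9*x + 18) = (x^2 + 6*x*(1 + I) + 36*I)/(x - 3)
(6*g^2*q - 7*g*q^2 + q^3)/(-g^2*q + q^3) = (-6*g + q)/(g + q)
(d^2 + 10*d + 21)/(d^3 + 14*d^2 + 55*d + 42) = (d + 3)/(d^2 + 7*d + 6)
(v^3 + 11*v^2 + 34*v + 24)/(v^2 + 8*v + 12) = (v^2 + 5*v + 4)/(v + 2)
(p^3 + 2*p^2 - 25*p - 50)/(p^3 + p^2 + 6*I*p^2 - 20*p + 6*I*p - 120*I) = (p^2 - 3*p - 10)/(p^2 + p*(-4 + 6*I) - 24*I)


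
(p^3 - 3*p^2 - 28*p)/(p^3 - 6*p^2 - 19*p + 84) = p/(p - 3)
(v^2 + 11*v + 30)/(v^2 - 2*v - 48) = (v + 5)/(v - 8)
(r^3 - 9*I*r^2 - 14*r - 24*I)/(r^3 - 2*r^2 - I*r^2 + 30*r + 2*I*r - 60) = (r^2 - 3*I*r + 4)/(r^2 + r*(-2 + 5*I) - 10*I)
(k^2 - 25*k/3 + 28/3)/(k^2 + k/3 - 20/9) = 3*(k - 7)/(3*k + 5)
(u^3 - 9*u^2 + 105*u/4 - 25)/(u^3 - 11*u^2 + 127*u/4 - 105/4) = (2*u^2 - 13*u + 20)/(2*u^2 - 17*u + 21)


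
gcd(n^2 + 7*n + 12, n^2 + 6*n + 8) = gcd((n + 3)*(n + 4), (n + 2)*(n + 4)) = n + 4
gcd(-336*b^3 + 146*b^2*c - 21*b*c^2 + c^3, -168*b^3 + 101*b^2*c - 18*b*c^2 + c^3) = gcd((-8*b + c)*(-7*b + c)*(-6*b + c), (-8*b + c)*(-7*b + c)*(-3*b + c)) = 56*b^2 - 15*b*c + c^2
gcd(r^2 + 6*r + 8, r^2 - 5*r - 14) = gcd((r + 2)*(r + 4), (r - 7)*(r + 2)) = r + 2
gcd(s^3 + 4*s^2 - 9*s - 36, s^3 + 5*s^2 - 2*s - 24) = s^2 + 7*s + 12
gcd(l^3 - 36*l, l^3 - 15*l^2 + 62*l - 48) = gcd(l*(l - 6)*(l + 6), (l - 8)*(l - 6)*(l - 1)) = l - 6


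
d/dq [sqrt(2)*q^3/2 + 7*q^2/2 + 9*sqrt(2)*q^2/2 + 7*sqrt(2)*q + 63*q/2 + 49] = 3*sqrt(2)*q^2/2 + 7*q + 9*sqrt(2)*q + 7*sqrt(2) + 63/2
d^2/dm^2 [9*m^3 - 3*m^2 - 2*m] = 54*m - 6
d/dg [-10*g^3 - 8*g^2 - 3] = 2*g*(-15*g - 8)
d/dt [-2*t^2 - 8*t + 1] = -4*t - 8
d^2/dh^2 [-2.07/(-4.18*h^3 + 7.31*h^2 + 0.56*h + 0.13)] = ((30.2634 - 51.9156*h)*(-4.18*h^3 + 7.31*h^2 + 0.56*h + 0.13) - 2.07*(-25.08*h^2 + 29.24*h + 1.12)*(-12.54*h^2 + 14.62*h + 0.56))/(-4.18*h^3 + 7.31*h^2 + 0.56*h + 0.13)^3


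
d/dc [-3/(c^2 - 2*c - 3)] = 6*(c - 1)/(-c^2 + 2*c + 3)^2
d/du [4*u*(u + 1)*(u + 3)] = 12*u^2 + 32*u + 12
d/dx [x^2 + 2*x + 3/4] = 2*x + 2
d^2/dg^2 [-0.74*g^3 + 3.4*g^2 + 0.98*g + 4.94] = 6.8 - 4.44*g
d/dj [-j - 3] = -1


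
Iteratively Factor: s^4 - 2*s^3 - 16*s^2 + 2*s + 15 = (s - 5)*(s^3 + 3*s^2 - s - 3) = (s - 5)*(s + 3)*(s^2 - 1) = (s - 5)*(s + 1)*(s + 3)*(s - 1)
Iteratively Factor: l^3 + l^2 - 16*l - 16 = (l + 4)*(l^2 - 3*l - 4) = (l - 4)*(l + 4)*(l + 1)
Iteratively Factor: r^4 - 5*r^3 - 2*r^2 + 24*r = (r + 2)*(r^3 - 7*r^2 + 12*r) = (r - 3)*(r + 2)*(r^2 - 4*r) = r*(r - 3)*(r + 2)*(r - 4)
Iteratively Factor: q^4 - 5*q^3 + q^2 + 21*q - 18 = (q - 3)*(q^3 - 2*q^2 - 5*q + 6) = (q - 3)^2*(q^2 + q - 2) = (q - 3)^2*(q + 2)*(q - 1)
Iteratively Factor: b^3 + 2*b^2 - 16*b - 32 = (b - 4)*(b^2 + 6*b + 8) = (b - 4)*(b + 4)*(b + 2)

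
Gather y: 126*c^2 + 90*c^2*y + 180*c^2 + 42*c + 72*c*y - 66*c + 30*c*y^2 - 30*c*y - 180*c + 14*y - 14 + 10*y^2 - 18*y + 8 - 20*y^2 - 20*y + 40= 306*c^2 - 204*c + y^2*(30*c - 10) + y*(90*c^2 + 42*c - 24) + 34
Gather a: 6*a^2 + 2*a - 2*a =6*a^2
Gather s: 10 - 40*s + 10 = 20 - 40*s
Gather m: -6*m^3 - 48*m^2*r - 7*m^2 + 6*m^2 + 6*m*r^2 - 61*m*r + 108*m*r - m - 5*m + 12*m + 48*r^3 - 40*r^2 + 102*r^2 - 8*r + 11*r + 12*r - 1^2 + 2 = -6*m^3 + m^2*(-48*r - 1) + m*(6*r^2 + 47*r + 6) + 48*r^3 + 62*r^2 + 15*r + 1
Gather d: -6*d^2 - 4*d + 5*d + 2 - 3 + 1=-6*d^2 + d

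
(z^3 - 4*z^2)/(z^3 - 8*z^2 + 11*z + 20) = z^2/(z^2 - 4*z - 5)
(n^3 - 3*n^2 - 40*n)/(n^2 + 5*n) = n - 8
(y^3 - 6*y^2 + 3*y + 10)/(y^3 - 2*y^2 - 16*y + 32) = (y^2 - 4*y - 5)/(y^2 - 16)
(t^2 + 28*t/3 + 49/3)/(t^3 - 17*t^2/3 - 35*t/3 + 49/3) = (t + 7)/(t^2 - 8*t + 7)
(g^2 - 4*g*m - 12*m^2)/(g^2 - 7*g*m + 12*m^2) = (g^2 - 4*g*m - 12*m^2)/(g^2 - 7*g*m + 12*m^2)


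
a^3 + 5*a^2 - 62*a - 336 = (a - 8)*(a + 6)*(a + 7)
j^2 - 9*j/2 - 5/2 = (j - 5)*(j + 1/2)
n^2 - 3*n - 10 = (n - 5)*(n + 2)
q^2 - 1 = (q - 1)*(q + 1)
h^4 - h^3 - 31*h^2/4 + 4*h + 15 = (h - 5/2)*(h - 2)*(h + 3/2)*(h + 2)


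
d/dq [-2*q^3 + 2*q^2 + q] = -6*q^2 + 4*q + 1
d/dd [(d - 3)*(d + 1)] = 2*d - 2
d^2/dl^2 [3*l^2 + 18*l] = 6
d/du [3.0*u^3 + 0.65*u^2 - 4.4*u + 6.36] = 9.0*u^2 + 1.3*u - 4.4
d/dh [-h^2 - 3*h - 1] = -2*h - 3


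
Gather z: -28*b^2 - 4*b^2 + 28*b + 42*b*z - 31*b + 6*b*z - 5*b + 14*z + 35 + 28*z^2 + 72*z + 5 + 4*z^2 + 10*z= -32*b^2 - 8*b + 32*z^2 + z*(48*b + 96) + 40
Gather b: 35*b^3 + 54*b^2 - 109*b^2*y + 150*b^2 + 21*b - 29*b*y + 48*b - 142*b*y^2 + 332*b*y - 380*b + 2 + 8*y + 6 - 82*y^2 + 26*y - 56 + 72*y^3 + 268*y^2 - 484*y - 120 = 35*b^3 + b^2*(204 - 109*y) + b*(-142*y^2 + 303*y - 311) + 72*y^3 + 186*y^2 - 450*y - 168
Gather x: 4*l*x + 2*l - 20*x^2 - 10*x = 2*l - 20*x^2 + x*(4*l - 10)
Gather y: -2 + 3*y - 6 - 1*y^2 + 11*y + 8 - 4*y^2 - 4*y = -5*y^2 + 10*y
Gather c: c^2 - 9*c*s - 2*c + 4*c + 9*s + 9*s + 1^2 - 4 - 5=c^2 + c*(2 - 9*s) + 18*s - 8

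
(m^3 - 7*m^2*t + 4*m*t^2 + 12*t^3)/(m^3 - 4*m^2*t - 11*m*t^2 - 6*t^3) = (m - 2*t)/(m + t)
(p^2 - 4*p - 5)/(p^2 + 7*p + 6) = (p - 5)/(p + 6)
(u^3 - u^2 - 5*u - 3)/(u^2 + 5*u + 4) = (u^2 - 2*u - 3)/(u + 4)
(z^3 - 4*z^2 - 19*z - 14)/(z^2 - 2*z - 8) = (z^2 - 6*z - 7)/(z - 4)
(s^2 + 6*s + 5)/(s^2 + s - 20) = (s + 1)/(s - 4)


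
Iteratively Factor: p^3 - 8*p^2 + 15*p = (p - 3)*(p^2 - 5*p) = p*(p - 3)*(p - 5)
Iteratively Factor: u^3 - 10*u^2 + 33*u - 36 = (u - 3)*(u^2 - 7*u + 12) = (u - 4)*(u - 3)*(u - 3)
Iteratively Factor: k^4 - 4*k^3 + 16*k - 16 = (k - 2)*(k^3 - 2*k^2 - 4*k + 8) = (k - 2)^2*(k^2 - 4) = (k - 2)^3*(k + 2)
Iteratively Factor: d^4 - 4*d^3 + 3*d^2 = (d - 3)*(d^3 - d^2) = d*(d - 3)*(d^2 - d) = d^2*(d - 3)*(d - 1)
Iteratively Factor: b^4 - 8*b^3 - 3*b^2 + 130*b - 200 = (b - 5)*(b^3 - 3*b^2 - 18*b + 40) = (b - 5)*(b + 4)*(b^2 - 7*b + 10) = (b - 5)^2*(b + 4)*(b - 2)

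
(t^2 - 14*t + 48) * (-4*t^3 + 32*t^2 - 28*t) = -4*t^5 + 88*t^4 - 668*t^3 + 1928*t^2 - 1344*t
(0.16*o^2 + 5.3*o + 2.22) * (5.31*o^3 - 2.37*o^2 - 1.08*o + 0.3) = 0.8496*o^5 + 27.7638*o^4 - 0.945600000000001*o^3 - 10.9374*o^2 - 0.8076*o + 0.666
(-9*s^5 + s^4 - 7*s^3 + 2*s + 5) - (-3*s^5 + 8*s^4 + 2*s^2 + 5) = -6*s^5 - 7*s^4 - 7*s^3 - 2*s^2 + 2*s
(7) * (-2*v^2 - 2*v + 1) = -14*v^2 - 14*v + 7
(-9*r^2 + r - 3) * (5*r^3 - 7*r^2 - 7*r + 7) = -45*r^5 + 68*r^4 + 41*r^3 - 49*r^2 + 28*r - 21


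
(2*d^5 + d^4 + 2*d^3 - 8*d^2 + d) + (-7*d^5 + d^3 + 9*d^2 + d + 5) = -5*d^5 + d^4 + 3*d^3 + d^2 + 2*d + 5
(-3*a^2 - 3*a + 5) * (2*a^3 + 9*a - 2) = -6*a^5 - 6*a^4 - 17*a^3 - 21*a^2 + 51*a - 10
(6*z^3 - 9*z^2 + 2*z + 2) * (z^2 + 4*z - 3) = 6*z^5 + 15*z^4 - 52*z^3 + 37*z^2 + 2*z - 6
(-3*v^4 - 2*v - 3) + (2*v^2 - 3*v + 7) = -3*v^4 + 2*v^2 - 5*v + 4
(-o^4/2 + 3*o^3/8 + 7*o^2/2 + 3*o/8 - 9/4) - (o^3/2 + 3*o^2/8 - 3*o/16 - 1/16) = -o^4/2 - o^3/8 + 25*o^2/8 + 9*o/16 - 35/16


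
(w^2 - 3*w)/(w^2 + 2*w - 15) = w/(w + 5)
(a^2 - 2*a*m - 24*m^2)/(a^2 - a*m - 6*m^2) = (-a^2 + 2*a*m + 24*m^2)/(-a^2 + a*m + 6*m^2)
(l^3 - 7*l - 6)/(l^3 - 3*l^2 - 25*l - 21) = (l^2 - l - 6)/(l^2 - 4*l - 21)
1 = 1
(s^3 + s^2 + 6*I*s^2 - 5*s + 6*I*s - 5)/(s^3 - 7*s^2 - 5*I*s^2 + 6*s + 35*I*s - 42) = (s^2 + s*(1 + 5*I) + 5*I)/(s^2 - s*(7 + 6*I) + 42*I)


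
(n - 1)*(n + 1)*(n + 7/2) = n^3 + 7*n^2/2 - n - 7/2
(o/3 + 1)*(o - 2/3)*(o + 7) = o^3/3 + 28*o^2/9 + 43*o/9 - 14/3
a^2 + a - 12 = (a - 3)*(a + 4)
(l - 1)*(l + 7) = l^2 + 6*l - 7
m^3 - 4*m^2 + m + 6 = (m - 3)*(m - 2)*(m + 1)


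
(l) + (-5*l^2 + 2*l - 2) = -5*l^2 + 3*l - 2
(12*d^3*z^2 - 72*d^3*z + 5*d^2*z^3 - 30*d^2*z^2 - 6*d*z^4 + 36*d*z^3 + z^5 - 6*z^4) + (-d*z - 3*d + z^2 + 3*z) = 12*d^3*z^2 - 72*d^3*z + 5*d^2*z^3 - 30*d^2*z^2 - 6*d*z^4 + 36*d*z^3 - d*z - 3*d + z^5 - 6*z^4 + z^2 + 3*z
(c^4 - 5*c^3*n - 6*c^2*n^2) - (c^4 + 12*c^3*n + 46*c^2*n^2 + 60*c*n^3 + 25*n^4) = -17*c^3*n - 52*c^2*n^2 - 60*c*n^3 - 25*n^4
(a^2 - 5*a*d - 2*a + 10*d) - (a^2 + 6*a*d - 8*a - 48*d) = -11*a*d + 6*a + 58*d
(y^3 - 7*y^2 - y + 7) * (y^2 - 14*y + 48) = y^5 - 21*y^4 + 145*y^3 - 315*y^2 - 146*y + 336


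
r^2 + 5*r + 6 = (r + 2)*(r + 3)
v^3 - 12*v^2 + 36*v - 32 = (v - 8)*(v - 2)^2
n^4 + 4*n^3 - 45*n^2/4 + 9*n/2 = n*(n - 3/2)*(n - 1/2)*(n + 6)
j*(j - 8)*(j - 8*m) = j^3 - 8*j^2*m - 8*j^2 + 64*j*m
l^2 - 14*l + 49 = (l - 7)^2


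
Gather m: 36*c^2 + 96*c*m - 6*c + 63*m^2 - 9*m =36*c^2 - 6*c + 63*m^2 + m*(96*c - 9)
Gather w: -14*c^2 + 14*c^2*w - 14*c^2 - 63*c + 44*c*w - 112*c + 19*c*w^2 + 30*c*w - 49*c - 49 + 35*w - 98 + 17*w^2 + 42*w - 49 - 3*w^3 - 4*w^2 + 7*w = -28*c^2 - 224*c - 3*w^3 + w^2*(19*c + 13) + w*(14*c^2 + 74*c + 84) - 196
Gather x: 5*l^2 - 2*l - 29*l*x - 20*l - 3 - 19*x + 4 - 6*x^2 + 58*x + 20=5*l^2 - 22*l - 6*x^2 + x*(39 - 29*l) + 21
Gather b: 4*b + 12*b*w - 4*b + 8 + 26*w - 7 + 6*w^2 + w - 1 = 12*b*w + 6*w^2 + 27*w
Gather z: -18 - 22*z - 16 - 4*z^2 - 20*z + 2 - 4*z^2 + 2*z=-8*z^2 - 40*z - 32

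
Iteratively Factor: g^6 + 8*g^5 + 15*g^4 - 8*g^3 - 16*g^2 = (g + 4)*(g^5 + 4*g^4 - g^3 - 4*g^2) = (g + 1)*(g + 4)*(g^4 + 3*g^3 - 4*g^2) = g*(g + 1)*(g + 4)*(g^3 + 3*g^2 - 4*g) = g*(g + 1)*(g + 4)^2*(g^2 - g) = g^2*(g + 1)*(g + 4)^2*(g - 1)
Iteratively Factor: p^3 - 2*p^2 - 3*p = (p)*(p^2 - 2*p - 3) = p*(p + 1)*(p - 3)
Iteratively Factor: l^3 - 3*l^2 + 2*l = (l)*(l^2 - 3*l + 2) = l*(l - 1)*(l - 2)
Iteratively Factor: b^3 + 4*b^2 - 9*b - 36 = (b - 3)*(b^2 + 7*b + 12) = (b - 3)*(b + 3)*(b + 4)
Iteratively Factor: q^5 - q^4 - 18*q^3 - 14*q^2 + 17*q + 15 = (q - 5)*(q^4 + 4*q^3 + 2*q^2 - 4*q - 3) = (q - 5)*(q - 1)*(q^3 + 5*q^2 + 7*q + 3) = (q - 5)*(q - 1)*(q + 1)*(q^2 + 4*q + 3) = (q - 5)*(q - 1)*(q + 1)*(q + 3)*(q + 1)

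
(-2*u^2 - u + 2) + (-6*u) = -2*u^2 - 7*u + 2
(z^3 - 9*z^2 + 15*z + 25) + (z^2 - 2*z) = z^3 - 8*z^2 + 13*z + 25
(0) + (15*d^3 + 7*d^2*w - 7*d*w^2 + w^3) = 15*d^3 + 7*d^2*w - 7*d*w^2 + w^3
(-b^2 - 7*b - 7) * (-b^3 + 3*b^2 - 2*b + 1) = b^5 + 4*b^4 - 12*b^3 - 8*b^2 + 7*b - 7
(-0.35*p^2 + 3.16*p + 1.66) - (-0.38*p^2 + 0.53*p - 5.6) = 0.03*p^2 + 2.63*p + 7.26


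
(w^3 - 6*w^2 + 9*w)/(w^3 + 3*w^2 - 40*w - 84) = w*(w^2 - 6*w + 9)/(w^3 + 3*w^2 - 40*w - 84)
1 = 1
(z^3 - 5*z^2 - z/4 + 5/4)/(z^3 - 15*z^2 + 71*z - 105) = (z^2 - 1/4)/(z^2 - 10*z + 21)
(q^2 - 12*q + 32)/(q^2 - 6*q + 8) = (q - 8)/(q - 2)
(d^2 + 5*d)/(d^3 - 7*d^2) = (d + 5)/(d*(d - 7))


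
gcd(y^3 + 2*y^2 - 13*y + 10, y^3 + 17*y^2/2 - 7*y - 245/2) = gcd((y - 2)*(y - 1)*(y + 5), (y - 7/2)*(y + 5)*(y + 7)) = y + 5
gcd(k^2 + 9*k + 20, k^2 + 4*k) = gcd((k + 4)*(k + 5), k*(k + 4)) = k + 4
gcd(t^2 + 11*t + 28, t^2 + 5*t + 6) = 1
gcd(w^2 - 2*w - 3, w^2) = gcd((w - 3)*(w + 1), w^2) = 1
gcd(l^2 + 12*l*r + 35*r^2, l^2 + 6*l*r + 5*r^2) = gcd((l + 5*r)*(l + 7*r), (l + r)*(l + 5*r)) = l + 5*r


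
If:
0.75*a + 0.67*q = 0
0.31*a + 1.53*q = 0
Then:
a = 0.00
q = 0.00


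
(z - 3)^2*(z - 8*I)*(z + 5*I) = z^4 - 6*z^3 - 3*I*z^3 + 49*z^2 + 18*I*z^2 - 240*z - 27*I*z + 360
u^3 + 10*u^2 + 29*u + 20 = (u + 1)*(u + 4)*(u + 5)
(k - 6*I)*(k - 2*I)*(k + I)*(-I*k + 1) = -I*k^4 - 6*k^3 - 3*I*k^2 - 16*k - 12*I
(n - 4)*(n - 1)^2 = n^3 - 6*n^2 + 9*n - 4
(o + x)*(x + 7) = o*x + 7*o + x^2 + 7*x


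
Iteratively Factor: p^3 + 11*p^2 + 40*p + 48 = (p + 3)*(p^2 + 8*p + 16) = (p + 3)*(p + 4)*(p + 4)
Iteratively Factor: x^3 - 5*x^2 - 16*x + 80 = (x - 4)*(x^2 - x - 20) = (x - 4)*(x + 4)*(x - 5)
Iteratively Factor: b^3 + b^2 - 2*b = (b - 1)*(b^2 + 2*b) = (b - 1)*(b + 2)*(b)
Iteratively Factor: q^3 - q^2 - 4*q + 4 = (q + 2)*(q^2 - 3*q + 2) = (q - 1)*(q + 2)*(q - 2)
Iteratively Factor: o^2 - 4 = (o - 2)*(o + 2)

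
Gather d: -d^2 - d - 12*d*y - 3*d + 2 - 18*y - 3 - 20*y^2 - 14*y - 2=-d^2 + d*(-12*y - 4) - 20*y^2 - 32*y - 3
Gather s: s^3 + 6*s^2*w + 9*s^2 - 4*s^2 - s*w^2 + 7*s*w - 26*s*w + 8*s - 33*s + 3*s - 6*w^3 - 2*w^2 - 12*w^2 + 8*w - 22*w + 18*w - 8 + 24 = s^3 + s^2*(6*w + 5) + s*(-w^2 - 19*w - 22) - 6*w^3 - 14*w^2 + 4*w + 16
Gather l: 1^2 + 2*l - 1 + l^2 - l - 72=l^2 + l - 72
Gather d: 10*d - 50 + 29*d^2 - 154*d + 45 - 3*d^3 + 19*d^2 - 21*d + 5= -3*d^3 + 48*d^2 - 165*d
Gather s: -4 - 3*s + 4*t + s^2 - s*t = s^2 + s*(-t - 3) + 4*t - 4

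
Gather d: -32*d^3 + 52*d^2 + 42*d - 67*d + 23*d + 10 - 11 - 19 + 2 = -32*d^3 + 52*d^2 - 2*d - 18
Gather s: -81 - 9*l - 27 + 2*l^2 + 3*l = 2*l^2 - 6*l - 108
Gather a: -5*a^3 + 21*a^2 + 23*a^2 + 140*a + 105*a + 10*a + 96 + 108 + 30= -5*a^3 + 44*a^2 + 255*a + 234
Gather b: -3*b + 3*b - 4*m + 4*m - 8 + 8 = 0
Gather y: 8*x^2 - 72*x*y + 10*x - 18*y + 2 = 8*x^2 + 10*x + y*(-72*x - 18) + 2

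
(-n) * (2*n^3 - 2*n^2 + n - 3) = -2*n^4 + 2*n^3 - n^2 + 3*n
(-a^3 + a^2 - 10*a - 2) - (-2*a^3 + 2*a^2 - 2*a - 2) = a^3 - a^2 - 8*a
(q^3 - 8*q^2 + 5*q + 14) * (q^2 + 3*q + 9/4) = q^5 - 5*q^4 - 67*q^3/4 + 11*q^2 + 213*q/4 + 63/2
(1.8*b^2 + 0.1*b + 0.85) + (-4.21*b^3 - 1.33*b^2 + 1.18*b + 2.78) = -4.21*b^3 + 0.47*b^2 + 1.28*b + 3.63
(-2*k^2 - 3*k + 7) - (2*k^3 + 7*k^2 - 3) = -2*k^3 - 9*k^2 - 3*k + 10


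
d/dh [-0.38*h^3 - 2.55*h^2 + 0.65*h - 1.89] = -1.14*h^2 - 5.1*h + 0.65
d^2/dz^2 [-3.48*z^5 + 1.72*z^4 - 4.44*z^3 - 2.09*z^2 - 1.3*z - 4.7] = -69.6*z^3 + 20.64*z^2 - 26.64*z - 4.18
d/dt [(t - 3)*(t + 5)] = 2*t + 2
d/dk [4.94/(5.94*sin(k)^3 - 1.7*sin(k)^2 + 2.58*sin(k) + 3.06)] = (-88.0308*sin(k)^2 + 16.796*sin(k) - 12.7452)*cos(k)/(5.94*sin(k)^3 - 1.7*sin(k)^2 + 2.58*sin(k) + 3.06)^2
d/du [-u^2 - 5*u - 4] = -2*u - 5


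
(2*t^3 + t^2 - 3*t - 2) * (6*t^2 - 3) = 12*t^5 + 6*t^4 - 24*t^3 - 15*t^2 + 9*t + 6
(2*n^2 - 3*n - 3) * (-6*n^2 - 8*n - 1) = -12*n^4 + 2*n^3 + 40*n^2 + 27*n + 3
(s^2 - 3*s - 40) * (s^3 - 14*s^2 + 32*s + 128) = s^5 - 17*s^4 + 34*s^3 + 592*s^2 - 1664*s - 5120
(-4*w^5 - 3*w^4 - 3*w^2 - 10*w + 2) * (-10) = 40*w^5 + 30*w^4 + 30*w^2 + 100*w - 20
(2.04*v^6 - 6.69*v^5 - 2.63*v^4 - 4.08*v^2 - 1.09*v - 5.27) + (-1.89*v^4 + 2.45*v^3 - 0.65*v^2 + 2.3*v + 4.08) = 2.04*v^6 - 6.69*v^5 - 4.52*v^4 + 2.45*v^3 - 4.73*v^2 + 1.21*v - 1.19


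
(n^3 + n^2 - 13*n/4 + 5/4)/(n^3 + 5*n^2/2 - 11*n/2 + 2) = (n + 5/2)/(n + 4)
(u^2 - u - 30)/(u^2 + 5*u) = (u - 6)/u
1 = 1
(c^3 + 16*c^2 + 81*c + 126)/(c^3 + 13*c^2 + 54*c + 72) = (c + 7)/(c + 4)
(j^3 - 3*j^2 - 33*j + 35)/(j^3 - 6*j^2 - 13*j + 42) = (j^2 + 4*j - 5)/(j^2 + j - 6)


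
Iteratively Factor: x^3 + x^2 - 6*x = (x - 2)*(x^2 + 3*x) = x*(x - 2)*(x + 3)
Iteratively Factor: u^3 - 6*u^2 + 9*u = (u - 3)*(u^2 - 3*u) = u*(u - 3)*(u - 3)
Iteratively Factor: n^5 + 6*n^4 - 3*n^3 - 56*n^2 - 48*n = (n + 4)*(n^4 + 2*n^3 - 11*n^2 - 12*n) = (n + 4)^2*(n^3 - 2*n^2 - 3*n) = (n + 1)*(n + 4)^2*(n^2 - 3*n) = n*(n + 1)*(n + 4)^2*(n - 3)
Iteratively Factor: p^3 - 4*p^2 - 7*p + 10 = (p - 5)*(p^2 + p - 2) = (p - 5)*(p - 1)*(p + 2)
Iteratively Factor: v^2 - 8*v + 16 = (v - 4)*(v - 4)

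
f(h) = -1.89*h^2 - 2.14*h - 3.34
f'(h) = -3.78*h - 2.14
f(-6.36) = -66.18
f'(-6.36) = 21.90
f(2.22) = -17.41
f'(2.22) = -10.53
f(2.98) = -26.50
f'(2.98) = -13.40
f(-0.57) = -2.73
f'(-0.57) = 0.01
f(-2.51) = -9.88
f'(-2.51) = 7.35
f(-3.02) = -14.11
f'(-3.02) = 9.28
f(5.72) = -77.42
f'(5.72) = -23.76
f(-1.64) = -4.91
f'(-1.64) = 4.06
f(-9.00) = -137.17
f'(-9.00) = 31.88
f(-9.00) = -137.17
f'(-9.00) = 31.88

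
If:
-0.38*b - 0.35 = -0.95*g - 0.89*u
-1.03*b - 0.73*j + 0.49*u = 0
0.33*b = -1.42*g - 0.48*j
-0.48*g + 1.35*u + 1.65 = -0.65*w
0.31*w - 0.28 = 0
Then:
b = -14.82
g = -3.01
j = 19.08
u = -2.73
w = 0.90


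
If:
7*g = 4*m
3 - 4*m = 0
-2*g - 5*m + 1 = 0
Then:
No Solution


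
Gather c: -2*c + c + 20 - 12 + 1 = 9 - c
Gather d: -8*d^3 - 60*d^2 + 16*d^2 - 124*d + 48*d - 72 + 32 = -8*d^3 - 44*d^2 - 76*d - 40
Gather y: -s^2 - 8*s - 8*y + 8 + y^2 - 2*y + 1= -s^2 - 8*s + y^2 - 10*y + 9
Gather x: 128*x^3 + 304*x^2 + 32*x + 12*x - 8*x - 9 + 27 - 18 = 128*x^3 + 304*x^2 + 36*x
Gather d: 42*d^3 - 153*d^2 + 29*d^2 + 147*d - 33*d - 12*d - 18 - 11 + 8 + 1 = 42*d^3 - 124*d^2 + 102*d - 20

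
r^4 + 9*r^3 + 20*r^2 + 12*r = r*(r + 1)*(r + 2)*(r + 6)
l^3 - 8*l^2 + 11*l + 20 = (l - 5)*(l - 4)*(l + 1)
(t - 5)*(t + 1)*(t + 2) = t^3 - 2*t^2 - 13*t - 10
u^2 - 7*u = u*(u - 7)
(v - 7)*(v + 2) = v^2 - 5*v - 14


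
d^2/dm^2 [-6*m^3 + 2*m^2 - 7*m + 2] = 4 - 36*m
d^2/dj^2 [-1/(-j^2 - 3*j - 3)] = 2*(-j^2 - 3*j + (2*j + 3)^2 - 3)/(j^2 + 3*j + 3)^3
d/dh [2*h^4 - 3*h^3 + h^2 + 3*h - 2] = 8*h^3 - 9*h^2 + 2*h + 3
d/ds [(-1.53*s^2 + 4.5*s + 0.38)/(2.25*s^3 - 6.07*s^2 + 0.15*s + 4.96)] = (3.4425*s^4 - 20.25*s^3 + 24.5205*s^2 - 10.5644*s + 22.263)/(5.0625*s^6 - 27.315*s^5 + 37.5199*s^4 + 20.499*s^3 - 60.1919*s^2 + 1.488*s + 24.6016)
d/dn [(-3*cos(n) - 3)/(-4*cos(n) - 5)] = -3*sin(n)/(4*cos(n) + 5)^2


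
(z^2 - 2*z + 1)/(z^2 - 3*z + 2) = (z - 1)/(z - 2)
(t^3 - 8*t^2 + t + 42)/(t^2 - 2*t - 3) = (t^2 - 5*t - 14)/(t + 1)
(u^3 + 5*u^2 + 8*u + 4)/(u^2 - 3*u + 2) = (u^3 + 5*u^2 + 8*u + 4)/(u^2 - 3*u + 2)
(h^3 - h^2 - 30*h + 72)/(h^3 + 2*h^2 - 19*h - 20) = (h^2 + 3*h - 18)/(h^2 + 6*h + 5)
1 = 1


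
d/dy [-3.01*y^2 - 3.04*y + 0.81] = -6.02*y - 3.04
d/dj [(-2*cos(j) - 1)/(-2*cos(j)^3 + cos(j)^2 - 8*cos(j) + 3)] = 8*(2*cos(j) + cos(2*j) + cos(3*j) + 8)*sin(j)/(19*cos(j) - cos(2*j) + cos(3*j) - 7)^2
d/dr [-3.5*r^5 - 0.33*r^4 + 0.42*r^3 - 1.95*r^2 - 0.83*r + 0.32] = -17.5*r^4 - 1.32*r^3 + 1.26*r^2 - 3.9*r - 0.83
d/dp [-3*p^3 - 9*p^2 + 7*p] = -9*p^2 - 18*p + 7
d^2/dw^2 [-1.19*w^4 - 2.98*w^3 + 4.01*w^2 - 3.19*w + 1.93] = -14.28*w^2 - 17.88*w + 8.02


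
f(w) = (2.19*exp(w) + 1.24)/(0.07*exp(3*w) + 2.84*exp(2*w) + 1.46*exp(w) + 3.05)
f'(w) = (2.19*exp(w) + 1.24)*(-0.21*exp(3*w) - 5.68*exp(2*w) - 1.46*exp(w))/(0.07*exp(3*w) + 2.84*exp(2*w) + 1.46*exp(w) + 3.05)^2 + 2.19*exp(w)/(0.07*exp(3*w) + 2.84*exp(2*w) + 1.46*exp(w) + 3.05)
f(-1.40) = 0.50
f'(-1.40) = 0.05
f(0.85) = 0.28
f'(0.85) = -0.23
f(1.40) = 0.17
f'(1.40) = -0.17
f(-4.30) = 0.41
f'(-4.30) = 0.01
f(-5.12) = 0.41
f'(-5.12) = 0.00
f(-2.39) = 0.45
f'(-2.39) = 0.04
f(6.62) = 0.00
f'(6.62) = -0.00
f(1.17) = 0.21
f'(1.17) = -0.20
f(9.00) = 0.00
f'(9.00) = 0.00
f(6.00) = 0.00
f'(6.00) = 0.00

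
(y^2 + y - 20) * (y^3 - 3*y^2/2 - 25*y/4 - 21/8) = y^5 - y^4/2 - 111*y^3/4 + 169*y^2/8 + 979*y/8 + 105/2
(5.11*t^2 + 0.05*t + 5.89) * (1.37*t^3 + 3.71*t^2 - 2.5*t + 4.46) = 7.0007*t^5 + 19.0266*t^4 - 4.5202*t^3 + 44.5175*t^2 - 14.502*t + 26.2694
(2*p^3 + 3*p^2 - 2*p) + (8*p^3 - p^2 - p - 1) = 10*p^3 + 2*p^2 - 3*p - 1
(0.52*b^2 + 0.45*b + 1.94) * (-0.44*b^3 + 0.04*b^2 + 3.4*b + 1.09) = -0.2288*b^5 - 0.1772*b^4 + 0.9324*b^3 + 2.1744*b^2 + 7.0865*b + 2.1146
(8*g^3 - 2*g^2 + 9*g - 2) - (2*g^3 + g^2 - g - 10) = 6*g^3 - 3*g^2 + 10*g + 8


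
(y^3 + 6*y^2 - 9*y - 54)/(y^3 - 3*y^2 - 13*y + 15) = (y^2 + 3*y - 18)/(y^2 - 6*y + 5)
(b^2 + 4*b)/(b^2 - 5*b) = (b + 4)/(b - 5)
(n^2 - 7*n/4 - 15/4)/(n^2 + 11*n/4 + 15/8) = 2*(n - 3)/(2*n + 3)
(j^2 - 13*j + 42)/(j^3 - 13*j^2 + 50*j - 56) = (j - 6)/(j^2 - 6*j + 8)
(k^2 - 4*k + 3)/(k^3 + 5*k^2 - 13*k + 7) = (k - 3)/(k^2 + 6*k - 7)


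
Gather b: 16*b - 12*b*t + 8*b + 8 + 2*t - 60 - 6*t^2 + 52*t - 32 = b*(24 - 12*t) - 6*t^2 + 54*t - 84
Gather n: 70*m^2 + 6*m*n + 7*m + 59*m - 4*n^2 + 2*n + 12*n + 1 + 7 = 70*m^2 + 66*m - 4*n^2 + n*(6*m + 14) + 8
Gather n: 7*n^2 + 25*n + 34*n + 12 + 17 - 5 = 7*n^2 + 59*n + 24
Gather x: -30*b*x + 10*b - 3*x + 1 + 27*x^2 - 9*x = 10*b + 27*x^2 + x*(-30*b - 12) + 1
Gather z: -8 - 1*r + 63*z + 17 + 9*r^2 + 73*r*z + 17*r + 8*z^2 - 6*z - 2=9*r^2 + 16*r + 8*z^2 + z*(73*r + 57) + 7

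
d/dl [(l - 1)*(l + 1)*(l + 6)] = 3*l^2 + 12*l - 1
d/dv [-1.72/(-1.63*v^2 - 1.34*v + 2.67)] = (-5.6072*v - 2.3048)/(1.63*v^2 + 1.34*v - 2.67)^2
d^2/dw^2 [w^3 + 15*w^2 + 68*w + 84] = 6*w + 30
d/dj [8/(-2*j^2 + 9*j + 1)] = 8*(4*j - 9)/(-2*j^2 + 9*j + 1)^2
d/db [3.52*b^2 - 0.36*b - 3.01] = 7.04*b - 0.36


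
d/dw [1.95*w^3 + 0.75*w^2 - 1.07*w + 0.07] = 5.85*w^2 + 1.5*w - 1.07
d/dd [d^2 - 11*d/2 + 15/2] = 2*d - 11/2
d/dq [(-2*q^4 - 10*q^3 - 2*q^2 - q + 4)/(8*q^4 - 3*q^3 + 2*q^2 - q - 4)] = 2*(43*q^6 + 12*q^5 + 2*q^4 - 41*q^3 + 80*q^2 + 4)/(64*q^8 - 48*q^7 + 41*q^6 - 28*q^5 - 54*q^4 + 20*q^3 - 15*q^2 + 8*q + 16)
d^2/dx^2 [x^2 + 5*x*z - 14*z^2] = 2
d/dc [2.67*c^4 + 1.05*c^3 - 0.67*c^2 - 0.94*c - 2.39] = 10.68*c^3 + 3.15*c^2 - 1.34*c - 0.94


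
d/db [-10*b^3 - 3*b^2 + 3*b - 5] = -30*b^2 - 6*b + 3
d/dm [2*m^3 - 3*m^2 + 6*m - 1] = 6*m^2 - 6*m + 6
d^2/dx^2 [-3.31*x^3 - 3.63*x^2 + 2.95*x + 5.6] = -19.86*x - 7.26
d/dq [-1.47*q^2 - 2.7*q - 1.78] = -2.94*q - 2.7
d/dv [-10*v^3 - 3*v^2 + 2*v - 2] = -30*v^2 - 6*v + 2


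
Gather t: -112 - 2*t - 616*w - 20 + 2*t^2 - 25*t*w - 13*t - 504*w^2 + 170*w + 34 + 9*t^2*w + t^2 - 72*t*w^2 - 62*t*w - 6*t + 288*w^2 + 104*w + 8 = t^2*(9*w + 3) + t*(-72*w^2 - 87*w - 21) - 216*w^2 - 342*w - 90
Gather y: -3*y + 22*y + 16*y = 35*y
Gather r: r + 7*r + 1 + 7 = 8*r + 8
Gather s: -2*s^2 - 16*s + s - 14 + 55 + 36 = -2*s^2 - 15*s + 77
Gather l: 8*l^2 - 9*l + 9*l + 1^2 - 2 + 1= 8*l^2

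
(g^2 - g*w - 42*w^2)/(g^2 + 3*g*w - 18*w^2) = (-g + 7*w)/(-g + 3*w)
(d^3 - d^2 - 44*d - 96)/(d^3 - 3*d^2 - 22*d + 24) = (d^2 - 5*d - 24)/(d^2 - 7*d + 6)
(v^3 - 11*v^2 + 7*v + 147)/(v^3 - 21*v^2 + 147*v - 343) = (v + 3)/(v - 7)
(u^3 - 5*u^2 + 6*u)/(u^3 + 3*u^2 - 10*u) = (u - 3)/(u + 5)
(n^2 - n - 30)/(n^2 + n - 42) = (n + 5)/(n + 7)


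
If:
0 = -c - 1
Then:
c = -1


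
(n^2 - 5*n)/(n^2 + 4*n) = (n - 5)/(n + 4)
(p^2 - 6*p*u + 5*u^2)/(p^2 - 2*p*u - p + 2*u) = (p^2 - 6*p*u + 5*u^2)/(p^2 - 2*p*u - p + 2*u)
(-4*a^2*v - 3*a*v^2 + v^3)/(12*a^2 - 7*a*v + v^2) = v*(a + v)/(-3*a + v)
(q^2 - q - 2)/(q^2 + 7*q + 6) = (q - 2)/(q + 6)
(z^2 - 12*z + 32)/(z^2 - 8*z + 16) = (z - 8)/(z - 4)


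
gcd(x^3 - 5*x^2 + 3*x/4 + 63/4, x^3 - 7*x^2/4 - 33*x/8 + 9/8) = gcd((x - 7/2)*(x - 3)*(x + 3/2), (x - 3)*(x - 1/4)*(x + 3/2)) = x^2 - 3*x/2 - 9/2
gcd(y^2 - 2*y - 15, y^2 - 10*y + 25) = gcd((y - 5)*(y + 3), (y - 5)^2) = y - 5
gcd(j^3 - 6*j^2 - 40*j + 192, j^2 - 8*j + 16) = j - 4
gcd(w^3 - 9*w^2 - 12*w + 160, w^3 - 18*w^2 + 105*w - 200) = w^2 - 13*w + 40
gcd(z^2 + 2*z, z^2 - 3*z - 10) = z + 2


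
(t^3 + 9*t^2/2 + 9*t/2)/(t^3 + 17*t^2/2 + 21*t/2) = (t + 3)/(t + 7)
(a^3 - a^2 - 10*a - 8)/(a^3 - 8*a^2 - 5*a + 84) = (a^2 + 3*a + 2)/(a^2 - 4*a - 21)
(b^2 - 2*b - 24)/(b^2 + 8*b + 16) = (b - 6)/(b + 4)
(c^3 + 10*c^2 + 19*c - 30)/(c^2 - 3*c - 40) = (c^2 + 5*c - 6)/(c - 8)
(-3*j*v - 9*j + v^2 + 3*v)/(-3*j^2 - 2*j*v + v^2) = (v + 3)/(j + v)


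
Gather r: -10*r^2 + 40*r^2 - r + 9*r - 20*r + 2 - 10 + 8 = 30*r^2 - 12*r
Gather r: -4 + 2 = -2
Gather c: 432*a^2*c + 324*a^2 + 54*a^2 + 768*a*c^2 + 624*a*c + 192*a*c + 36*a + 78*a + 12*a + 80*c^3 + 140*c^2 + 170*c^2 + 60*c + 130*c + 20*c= 378*a^2 + 126*a + 80*c^3 + c^2*(768*a + 310) + c*(432*a^2 + 816*a + 210)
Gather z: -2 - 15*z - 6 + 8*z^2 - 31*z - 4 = 8*z^2 - 46*z - 12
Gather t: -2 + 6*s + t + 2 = 6*s + t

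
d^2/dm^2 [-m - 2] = 0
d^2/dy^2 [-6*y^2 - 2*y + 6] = -12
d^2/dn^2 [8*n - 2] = 0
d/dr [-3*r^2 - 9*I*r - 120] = -6*r - 9*I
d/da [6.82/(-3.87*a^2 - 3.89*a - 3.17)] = (52.7868*a + 26.5298)/(3.87*a^2 + 3.89*a + 3.17)^2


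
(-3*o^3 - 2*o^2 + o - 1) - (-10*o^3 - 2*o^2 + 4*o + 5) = 7*o^3 - 3*o - 6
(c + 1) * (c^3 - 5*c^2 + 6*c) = c^4 - 4*c^3 + c^2 + 6*c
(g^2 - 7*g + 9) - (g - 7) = g^2 - 8*g + 16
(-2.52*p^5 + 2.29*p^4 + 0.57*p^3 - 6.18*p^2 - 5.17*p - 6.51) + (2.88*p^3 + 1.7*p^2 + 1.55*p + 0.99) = -2.52*p^5 + 2.29*p^4 + 3.45*p^3 - 4.48*p^2 - 3.62*p - 5.52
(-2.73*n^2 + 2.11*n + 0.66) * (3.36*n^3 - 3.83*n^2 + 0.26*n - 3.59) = -9.1728*n^5 + 17.5455*n^4 - 6.5735*n^3 + 7.8215*n^2 - 7.4033*n - 2.3694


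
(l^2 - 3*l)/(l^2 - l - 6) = l/(l + 2)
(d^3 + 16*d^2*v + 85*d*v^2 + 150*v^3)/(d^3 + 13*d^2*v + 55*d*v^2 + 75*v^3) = (d + 6*v)/(d + 3*v)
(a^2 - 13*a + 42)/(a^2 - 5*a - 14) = (a - 6)/(a + 2)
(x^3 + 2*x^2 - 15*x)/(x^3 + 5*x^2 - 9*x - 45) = x/(x + 3)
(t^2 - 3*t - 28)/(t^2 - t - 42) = (t + 4)/(t + 6)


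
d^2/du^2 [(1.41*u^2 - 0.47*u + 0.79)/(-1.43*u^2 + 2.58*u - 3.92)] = (-8.481902*u^3 + 37.73055*u^2 + 1.67996399999999*u - 35.486728)/(2.924207*u^6 - 15.827526*u^5 + 52.60398*u^4 - 103.9482*u^3 + 144.20112*u^2 - 118.935936*u + 60.236288)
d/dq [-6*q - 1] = -6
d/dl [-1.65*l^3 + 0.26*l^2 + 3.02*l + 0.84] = -4.95*l^2 + 0.52*l + 3.02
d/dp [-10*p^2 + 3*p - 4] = 3 - 20*p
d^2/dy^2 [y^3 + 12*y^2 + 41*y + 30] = 6*y + 24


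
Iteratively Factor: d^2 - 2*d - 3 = (d + 1)*(d - 3)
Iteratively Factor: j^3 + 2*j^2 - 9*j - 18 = (j - 3)*(j^2 + 5*j + 6) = (j - 3)*(j + 2)*(j + 3)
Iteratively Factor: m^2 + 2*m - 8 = (m - 2)*(m + 4)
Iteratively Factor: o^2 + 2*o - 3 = (o - 1)*(o + 3)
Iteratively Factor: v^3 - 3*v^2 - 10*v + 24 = (v + 3)*(v^2 - 6*v + 8) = (v - 2)*(v + 3)*(v - 4)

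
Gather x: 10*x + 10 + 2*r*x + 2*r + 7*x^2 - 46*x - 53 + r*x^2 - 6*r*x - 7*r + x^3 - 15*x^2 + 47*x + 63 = -5*r + x^3 + x^2*(r - 8) + x*(11 - 4*r) + 20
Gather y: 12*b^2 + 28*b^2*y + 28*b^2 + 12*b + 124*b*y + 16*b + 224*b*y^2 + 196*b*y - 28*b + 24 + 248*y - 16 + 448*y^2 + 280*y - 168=40*b^2 + y^2*(224*b + 448) + y*(28*b^2 + 320*b + 528) - 160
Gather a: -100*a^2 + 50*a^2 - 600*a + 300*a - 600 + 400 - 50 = -50*a^2 - 300*a - 250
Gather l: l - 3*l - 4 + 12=8 - 2*l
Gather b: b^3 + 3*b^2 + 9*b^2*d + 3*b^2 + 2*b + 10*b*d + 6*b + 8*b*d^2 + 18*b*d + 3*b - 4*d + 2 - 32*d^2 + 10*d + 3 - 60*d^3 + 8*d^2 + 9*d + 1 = b^3 + b^2*(9*d + 6) + b*(8*d^2 + 28*d + 11) - 60*d^3 - 24*d^2 + 15*d + 6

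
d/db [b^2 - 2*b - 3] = 2*b - 2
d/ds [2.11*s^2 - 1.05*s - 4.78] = 4.22*s - 1.05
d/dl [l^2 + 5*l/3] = 2*l + 5/3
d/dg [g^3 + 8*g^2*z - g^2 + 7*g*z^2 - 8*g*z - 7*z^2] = 3*g^2 + 16*g*z - 2*g + 7*z^2 - 8*z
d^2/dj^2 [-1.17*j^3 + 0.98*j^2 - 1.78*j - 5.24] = 1.96 - 7.02*j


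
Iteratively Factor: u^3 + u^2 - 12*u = (u + 4)*(u^2 - 3*u) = (u - 3)*(u + 4)*(u)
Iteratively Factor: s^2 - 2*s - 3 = (s - 3)*(s + 1)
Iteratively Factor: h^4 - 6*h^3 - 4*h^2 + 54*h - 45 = (h - 5)*(h^3 - h^2 - 9*h + 9) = (h - 5)*(h - 3)*(h^2 + 2*h - 3) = (h - 5)*(h - 3)*(h + 3)*(h - 1)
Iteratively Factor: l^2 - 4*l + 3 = (l - 1)*(l - 3)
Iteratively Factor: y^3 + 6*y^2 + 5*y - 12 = (y + 3)*(y^2 + 3*y - 4) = (y + 3)*(y + 4)*(y - 1)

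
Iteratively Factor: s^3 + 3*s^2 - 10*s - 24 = (s - 3)*(s^2 + 6*s + 8) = (s - 3)*(s + 4)*(s + 2)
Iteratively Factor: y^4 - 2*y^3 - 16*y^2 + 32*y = (y - 2)*(y^3 - 16*y) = (y - 2)*(y + 4)*(y^2 - 4*y) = (y - 4)*(y - 2)*(y + 4)*(y)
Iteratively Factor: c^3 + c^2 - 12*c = (c)*(c^2 + c - 12) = c*(c - 3)*(c + 4)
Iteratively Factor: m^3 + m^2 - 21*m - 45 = (m - 5)*(m^2 + 6*m + 9) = (m - 5)*(m + 3)*(m + 3)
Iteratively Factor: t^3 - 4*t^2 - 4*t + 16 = (t + 2)*(t^2 - 6*t + 8) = (t - 4)*(t + 2)*(t - 2)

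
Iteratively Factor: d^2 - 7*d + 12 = (d - 4)*(d - 3)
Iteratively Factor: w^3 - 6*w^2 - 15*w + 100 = (w - 5)*(w^2 - w - 20) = (w - 5)*(w + 4)*(w - 5)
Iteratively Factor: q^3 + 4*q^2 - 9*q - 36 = (q - 3)*(q^2 + 7*q + 12) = (q - 3)*(q + 3)*(q + 4)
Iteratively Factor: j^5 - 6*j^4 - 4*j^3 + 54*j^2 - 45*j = (j - 3)*(j^4 - 3*j^3 - 13*j^2 + 15*j) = (j - 3)*(j - 1)*(j^3 - 2*j^2 - 15*j) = j*(j - 3)*(j - 1)*(j^2 - 2*j - 15) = j*(j - 5)*(j - 3)*(j - 1)*(j + 3)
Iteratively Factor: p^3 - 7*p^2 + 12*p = (p)*(p^2 - 7*p + 12) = p*(p - 3)*(p - 4)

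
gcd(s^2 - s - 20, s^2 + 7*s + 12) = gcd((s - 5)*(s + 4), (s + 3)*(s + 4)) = s + 4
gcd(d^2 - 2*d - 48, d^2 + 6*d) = d + 6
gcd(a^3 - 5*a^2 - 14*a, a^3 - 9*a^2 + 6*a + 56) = a^2 - 5*a - 14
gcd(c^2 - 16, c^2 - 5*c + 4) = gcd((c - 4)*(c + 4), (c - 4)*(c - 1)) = c - 4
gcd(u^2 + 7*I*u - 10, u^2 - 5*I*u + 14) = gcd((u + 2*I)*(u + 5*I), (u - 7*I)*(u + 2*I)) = u + 2*I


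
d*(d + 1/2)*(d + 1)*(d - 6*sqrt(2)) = d^4 - 6*sqrt(2)*d^3 + 3*d^3/2 - 9*sqrt(2)*d^2 + d^2/2 - 3*sqrt(2)*d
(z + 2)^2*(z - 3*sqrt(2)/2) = z^3 - 3*sqrt(2)*z^2/2 + 4*z^2 - 6*sqrt(2)*z + 4*z - 6*sqrt(2)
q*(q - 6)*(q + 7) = q^3 + q^2 - 42*q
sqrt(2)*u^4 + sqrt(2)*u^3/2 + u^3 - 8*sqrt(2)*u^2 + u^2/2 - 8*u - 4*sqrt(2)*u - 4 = (u + 1/2)*(u - 2*sqrt(2))*(u + 2*sqrt(2))*(sqrt(2)*u + 1)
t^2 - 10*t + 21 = (t - 7)*(t - 3)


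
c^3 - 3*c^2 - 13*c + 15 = (c - 5)*(c - 1)*(c + 3)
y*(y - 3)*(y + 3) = y^3 - 9*y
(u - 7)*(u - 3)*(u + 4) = u^3 - 6*u^2 - 19*u + 84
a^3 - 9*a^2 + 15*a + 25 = (a - 5)^2*(a + 1)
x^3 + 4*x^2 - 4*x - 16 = (x - 2)*(x + 2)*(x + 4)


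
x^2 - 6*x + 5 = (x - 5)*(x - 1)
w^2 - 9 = (w - 3)*(w + 3)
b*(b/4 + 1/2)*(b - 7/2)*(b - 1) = b^4/4 - 5*b^3/8 - 11*b^2/8 + 7*b/4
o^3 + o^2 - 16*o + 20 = (o - 2)^2*(o + 5)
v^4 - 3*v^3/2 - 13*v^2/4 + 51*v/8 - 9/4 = (v - 3/2)^2*(v - 1/2)*(v + 2)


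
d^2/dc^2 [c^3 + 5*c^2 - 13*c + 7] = 6*c + 10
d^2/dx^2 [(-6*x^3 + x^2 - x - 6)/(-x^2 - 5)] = 2*(-29*x^3 + 33*x^2 + 435*x - 55)/(x^6 + 15*x^4 + 75*x^2 + 125)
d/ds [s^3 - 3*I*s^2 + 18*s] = 3*s^2 - 6*I*s + 18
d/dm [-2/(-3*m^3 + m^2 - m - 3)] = 2*(-9*m^2 + 2*m - 1)/(3*m^3 - m^2 + m + 3)^2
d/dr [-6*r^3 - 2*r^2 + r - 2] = -18*r^2 - 4*r + 1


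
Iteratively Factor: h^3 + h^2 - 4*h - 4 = (h - 2)*(h^2 + 3*h + 2) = (h - 2)*(h + 2)*(h + 1)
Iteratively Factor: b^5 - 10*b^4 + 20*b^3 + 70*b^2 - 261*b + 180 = (b - 1)*(b^4 - 9*b^3 + 11*b^2 + 81*b - 180) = (b - 3)*(b - 1)*(b^3 - 6*b^2 - 7*b + 60) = (b - 3)*(b - 1)*(b + 3)*(b^2 - 9*b + 20) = (b - 4)*(b - 3)*(b - 1)*(b + 3)*(b - 5)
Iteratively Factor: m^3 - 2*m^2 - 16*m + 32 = (m - 2)*(m^2 - 16) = (m - 2)*(m + 4)*(m - 4)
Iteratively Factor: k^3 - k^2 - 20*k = (k - 5)*(k^2 + 4*k) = k*(k - 5)*(k + 4)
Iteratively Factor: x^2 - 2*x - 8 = (x + 2)*(x - 4)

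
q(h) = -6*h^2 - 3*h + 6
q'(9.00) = -111.00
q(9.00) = -507.00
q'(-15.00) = 177.00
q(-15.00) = -1299.00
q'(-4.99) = 56.88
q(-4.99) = -128.43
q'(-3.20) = 35.40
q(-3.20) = -45.84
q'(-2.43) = 26.16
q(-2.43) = -22.14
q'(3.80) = -48.60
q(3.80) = -92.04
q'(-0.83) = 6.96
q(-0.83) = 4.36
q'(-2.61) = 28.32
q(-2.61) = -27.04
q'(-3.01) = 33.12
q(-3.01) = -39.33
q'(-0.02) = -2.76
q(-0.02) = 6.06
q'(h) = -12*h - 3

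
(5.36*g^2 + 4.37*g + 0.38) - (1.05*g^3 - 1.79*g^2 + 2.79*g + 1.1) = -1.05*g^3 + 7.15*g^2 + 1.58*g - 0.72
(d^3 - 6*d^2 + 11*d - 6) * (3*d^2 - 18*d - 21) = 3*d^5 - 36*d^4 + 120*d^3 - 90*d^2 - 123*d + 126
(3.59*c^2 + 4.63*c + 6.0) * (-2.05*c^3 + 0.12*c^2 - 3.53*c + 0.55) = -7.3595*c^5 - 9.0607*c^4 - 24.4171*c^3 - 13.6494*c^2 - 18.6335*c + 3.3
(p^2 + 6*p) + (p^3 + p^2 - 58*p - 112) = p^3 + 2*p^2 - 52*p - 112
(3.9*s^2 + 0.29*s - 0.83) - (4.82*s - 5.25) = 3.9*s^2 - 4.53*s + 4.42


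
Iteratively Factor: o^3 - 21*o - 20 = (o + 4)*(o^2 - 4*o - 5) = (o - 5)*(o + 4)*(o + 1)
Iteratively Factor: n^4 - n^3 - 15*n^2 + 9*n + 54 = (n + 3)*(n^3 - 4*n^2 - 3*n + 18) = (n + 2)*(n + 3)*(n^2 - 6*n + 9) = (n - 3)*(n + 2)*(n + 3)*(n - 3)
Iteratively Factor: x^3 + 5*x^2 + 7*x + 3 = (x + 1)*(x^2 + 4*x + 3) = (x + 1)*(x + 3)*(x + 1)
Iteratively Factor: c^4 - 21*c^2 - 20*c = (c + 4)*(c^3 - 4*c^2 - 5*c) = (c - 5)*(c + 4)*(c^2 + c) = (c - 5)*(c + 1)*(c + 4)*(c)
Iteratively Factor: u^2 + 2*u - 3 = (u - 1)*(u + 3)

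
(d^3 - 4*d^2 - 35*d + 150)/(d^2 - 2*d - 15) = (d^2 + d - 30)/(d + 3)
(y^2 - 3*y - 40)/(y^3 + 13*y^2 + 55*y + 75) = (y - 8)/(y^2 + 8*y + 15)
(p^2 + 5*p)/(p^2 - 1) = p*(p + 5)/(p^2 - 1)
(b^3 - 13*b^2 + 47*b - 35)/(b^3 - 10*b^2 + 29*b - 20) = (b - 7)/(b - 4)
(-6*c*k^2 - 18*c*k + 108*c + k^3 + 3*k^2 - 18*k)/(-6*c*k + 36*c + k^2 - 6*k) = (k^2 + 3*k - 18)/(k - 6)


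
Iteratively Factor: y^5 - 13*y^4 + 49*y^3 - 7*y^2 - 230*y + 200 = (y - 5)*(y^4 - 8*y^3 + 9*y^2 + 38*y - 40) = (y - 5)*(y + 2)*(y^3 - 10*y^2 + 29*y - 20) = (y - 5)*(y - 1)*(y + 2)*(y^2 - 9*y + 20) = (y - 5)^2*(y - 1)*(y + 2)*(y - 4)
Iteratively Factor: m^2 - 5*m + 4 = (m - 4)*(m - 1)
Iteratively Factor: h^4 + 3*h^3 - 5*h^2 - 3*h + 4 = (h - 1)*(h^3 + 4*h^2 - h - 4) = (h - 1)*(h + 1)*(h^2 + 3*h - 4) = (h - 1)*(h + 1)*(h + 4)*(h - 1)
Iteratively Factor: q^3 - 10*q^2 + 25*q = (q - 5)*(q^2 - 5*q) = q*(q - 5)*(q - 5)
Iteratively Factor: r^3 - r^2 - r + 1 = (r - 1)*(r^2 - 1) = (r - 1)*(r + 1)*(r - 1)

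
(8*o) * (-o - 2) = -8*o^2 - 16*o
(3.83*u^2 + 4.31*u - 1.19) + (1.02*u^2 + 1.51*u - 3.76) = 4.85*u^2 + 5.82*u - 4.95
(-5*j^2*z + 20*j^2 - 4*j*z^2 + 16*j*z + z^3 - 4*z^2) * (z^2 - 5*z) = -5*j^2*z^3 + 45*j^2*z^2 - 100*j^2*z - 4*j*z^4 + 36*j*z^3 - 80*j*z^2 + z^5 - 9*z^4 + 20*z^3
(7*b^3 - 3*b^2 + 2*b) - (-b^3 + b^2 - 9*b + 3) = 8*b^3 - 4*b^2 + 11*b - 3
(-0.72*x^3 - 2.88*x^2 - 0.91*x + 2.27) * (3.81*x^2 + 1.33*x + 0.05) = -2.7432*x^5 - 11.9304*x^4 - 7.3335*x^3 + 7.2944*x^2 + 2.9736*x + 0.1135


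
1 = 1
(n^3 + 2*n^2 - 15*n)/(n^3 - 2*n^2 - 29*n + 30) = n*(n - 3)/(n^2 - 7*n + 6)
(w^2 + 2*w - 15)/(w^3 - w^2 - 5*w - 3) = (w + 5)/(w^2 + 2*w + 1)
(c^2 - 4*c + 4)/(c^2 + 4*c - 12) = (c - 2)/(c + 6)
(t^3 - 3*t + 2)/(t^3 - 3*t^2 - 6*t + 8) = (t - 1)/(t - 4)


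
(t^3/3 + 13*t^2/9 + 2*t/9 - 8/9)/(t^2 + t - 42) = (3*t^3 + 13*t^2 + 2*t - 8)/(9*(t^2 + t - 42))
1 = 1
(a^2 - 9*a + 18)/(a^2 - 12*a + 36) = (a - 3)/(a - 6)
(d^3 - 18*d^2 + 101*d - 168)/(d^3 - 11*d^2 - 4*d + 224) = (d - 3)/(d + 4)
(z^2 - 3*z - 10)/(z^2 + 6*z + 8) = (z - 5)/(z + 4)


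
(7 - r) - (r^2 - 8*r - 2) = -r^2 + 7*r + 9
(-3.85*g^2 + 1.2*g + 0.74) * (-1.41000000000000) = 5.4285*g^2 - 1.692*g - 1.0434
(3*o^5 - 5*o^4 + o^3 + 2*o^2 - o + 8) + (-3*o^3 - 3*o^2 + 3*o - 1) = 3*o^5 - 5*o^4 - 2*o^3 - o^2 + 2*o + 7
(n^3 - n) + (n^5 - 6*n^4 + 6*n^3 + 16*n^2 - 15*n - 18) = n^5 - 6*n^4 + 7*n^3 + 16*n^2 - 16*n - 18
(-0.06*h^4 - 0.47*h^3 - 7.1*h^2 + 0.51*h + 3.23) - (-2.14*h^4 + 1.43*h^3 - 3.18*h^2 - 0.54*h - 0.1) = 2.08*h^4 - 1.9*h^3 - 3.92*h^2 + 1.05*h + 3.33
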